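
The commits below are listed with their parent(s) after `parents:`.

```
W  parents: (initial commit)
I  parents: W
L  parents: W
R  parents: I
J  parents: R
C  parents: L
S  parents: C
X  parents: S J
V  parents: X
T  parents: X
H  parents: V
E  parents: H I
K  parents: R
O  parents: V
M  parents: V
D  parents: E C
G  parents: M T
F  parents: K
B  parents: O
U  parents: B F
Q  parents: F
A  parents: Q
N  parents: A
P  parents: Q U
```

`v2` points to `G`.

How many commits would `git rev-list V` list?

9

Walking parent pointers from V: reachable set = {C, I, J, L, R, S, V, W, X}.
That is 9 commits.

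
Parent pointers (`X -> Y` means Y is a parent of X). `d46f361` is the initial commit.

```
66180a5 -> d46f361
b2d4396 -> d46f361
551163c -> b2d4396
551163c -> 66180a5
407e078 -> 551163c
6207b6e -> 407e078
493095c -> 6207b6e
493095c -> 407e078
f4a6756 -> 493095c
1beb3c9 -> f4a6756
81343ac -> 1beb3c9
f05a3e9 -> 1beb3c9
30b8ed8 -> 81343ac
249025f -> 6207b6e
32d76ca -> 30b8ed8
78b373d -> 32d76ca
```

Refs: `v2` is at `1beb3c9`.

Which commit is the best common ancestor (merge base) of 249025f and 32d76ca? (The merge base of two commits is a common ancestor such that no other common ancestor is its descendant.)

Ancestors of 249025f: {249025f, 407e078, 551163c, 6207b6e, 66180a5, b2d4396, d46f361}.
Ancestors of 32d76ca: {1beb3c9, 30b8ed8, 32d76ca, 407e078, 493095c, 551163c, 6207b6e, 66180a5, 81343ac, b2d4396, d46f361, f4a6756}.
Common ancestors: {407e078, 551163c, 6207b6e, 66180a5, b2d4396, d46f361}.
Among these, 6207b6e is not an ancestor of any other common ancestor — it is the merge base.

6207b6e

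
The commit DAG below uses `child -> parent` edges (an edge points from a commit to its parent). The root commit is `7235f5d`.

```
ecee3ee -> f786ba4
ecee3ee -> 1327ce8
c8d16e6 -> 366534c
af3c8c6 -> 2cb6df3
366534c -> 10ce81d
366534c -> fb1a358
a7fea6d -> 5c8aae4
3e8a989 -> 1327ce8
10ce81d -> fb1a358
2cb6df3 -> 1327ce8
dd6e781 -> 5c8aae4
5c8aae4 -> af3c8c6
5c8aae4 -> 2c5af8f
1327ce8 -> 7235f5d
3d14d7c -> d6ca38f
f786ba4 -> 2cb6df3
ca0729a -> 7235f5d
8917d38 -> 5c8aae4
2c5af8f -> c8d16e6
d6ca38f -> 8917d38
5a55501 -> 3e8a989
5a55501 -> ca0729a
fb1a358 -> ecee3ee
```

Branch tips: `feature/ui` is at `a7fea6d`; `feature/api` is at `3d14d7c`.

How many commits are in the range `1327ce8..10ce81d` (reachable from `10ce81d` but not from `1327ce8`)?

5

Reachable from 10ce81d: {10ce81d, 1327ce8, 2cb6df3, 7235f5d, ecee3ee, f786ba4, fb1a358}.
Reachable from 1327ce8: {1327ce8, 7235f5d}.
In 10ce81d's history but not 1327ce8's: {10ce81d, 2cb6df3, ecee3ee, f786ba4, fb1a358} — 5 commits.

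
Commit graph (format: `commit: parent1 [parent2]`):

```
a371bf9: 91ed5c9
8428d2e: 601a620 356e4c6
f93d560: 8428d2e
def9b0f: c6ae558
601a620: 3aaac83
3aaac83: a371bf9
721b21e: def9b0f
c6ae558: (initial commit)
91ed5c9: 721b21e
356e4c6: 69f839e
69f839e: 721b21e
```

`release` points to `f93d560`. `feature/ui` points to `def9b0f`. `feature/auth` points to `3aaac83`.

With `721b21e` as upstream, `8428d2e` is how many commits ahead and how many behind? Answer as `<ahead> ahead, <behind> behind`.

7 ahead, 0 behind

Reachable from 8428d2e: {356e4c6, 3aaac83, 601a620, 69f839e, 721b21e, 8428d2e, 91ed5c9, a371bf9, c6ae558, def9b0f}.
Reachable from 721b21e: {721b21e, c6ae558, def9b0f}.
Only in 8428d2e's history (ahead): {356e4c6, 3aaac83, 601a620, 69f839e, 8428d2e, 91ed5c9, a371bf9} — 7.
Only in 721b21e's history (behind): {} — 0.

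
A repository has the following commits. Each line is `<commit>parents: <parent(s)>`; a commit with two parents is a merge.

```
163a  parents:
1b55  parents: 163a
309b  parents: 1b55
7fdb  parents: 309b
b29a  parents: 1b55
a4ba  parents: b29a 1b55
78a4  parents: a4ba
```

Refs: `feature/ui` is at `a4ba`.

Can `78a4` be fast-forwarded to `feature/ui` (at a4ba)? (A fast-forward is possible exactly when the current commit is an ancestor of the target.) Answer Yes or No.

No

A fast-forward from 78a4 to a4ba is possible iff 78a4 is an ancestor of a4ba.
Ancestors of a4ba: {163a, 1b55, a4ba, b29a}.
78a4 is not among them, so fast-forward is not possible.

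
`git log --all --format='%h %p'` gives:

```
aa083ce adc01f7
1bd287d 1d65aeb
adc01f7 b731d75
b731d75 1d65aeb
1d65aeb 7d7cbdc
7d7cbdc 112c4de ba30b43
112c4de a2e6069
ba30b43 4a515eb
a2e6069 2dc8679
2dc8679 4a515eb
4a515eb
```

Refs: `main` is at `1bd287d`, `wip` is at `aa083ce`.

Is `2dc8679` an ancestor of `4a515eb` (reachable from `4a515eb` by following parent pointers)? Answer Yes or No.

No

Ancestors of 4a515eb: {4a515eb}.
2dc8679 is not in that set, so it is not an ancestor of 4a515eb.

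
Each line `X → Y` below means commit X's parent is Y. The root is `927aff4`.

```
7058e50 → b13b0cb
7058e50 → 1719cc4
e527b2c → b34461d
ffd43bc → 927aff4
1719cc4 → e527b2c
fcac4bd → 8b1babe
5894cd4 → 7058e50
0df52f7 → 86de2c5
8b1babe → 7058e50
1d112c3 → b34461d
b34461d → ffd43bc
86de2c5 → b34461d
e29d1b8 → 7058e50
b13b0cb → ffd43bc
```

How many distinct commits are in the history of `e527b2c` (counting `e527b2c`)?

4

Walking parent pointers from e527b2c: reachable set = {927aff4, b34461d, e527b2c, ffd43bc}.
That is 4 commits.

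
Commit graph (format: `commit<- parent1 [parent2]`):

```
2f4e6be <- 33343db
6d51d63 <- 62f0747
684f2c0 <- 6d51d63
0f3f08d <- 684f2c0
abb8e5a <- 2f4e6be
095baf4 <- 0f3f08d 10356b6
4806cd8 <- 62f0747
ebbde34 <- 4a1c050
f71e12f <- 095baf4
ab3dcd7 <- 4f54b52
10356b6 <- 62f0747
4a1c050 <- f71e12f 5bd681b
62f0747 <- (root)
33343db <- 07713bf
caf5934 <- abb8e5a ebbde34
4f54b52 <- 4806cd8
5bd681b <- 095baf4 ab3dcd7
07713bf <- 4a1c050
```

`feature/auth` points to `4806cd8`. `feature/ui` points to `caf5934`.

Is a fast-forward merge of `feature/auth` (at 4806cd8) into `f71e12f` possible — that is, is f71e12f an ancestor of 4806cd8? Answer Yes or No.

No

A fast-forward from f71e12f to 4806cd8 is possible iff f71e12f is an ancestor of 4806cd8.
Ancestors of 4806cd8: {4806cd8, 62f0747}.
f71e12f is not among them, so fast-forward is not possible.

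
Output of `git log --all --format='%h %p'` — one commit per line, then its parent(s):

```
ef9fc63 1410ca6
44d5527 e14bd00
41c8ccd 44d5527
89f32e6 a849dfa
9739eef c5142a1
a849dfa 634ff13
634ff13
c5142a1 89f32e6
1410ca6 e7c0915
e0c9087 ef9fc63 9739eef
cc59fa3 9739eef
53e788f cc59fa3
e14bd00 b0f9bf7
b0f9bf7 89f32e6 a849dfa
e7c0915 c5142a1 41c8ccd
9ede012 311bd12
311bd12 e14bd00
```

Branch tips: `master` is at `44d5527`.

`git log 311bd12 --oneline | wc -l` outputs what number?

6

Walking parent pointers from 311bd12: reachable set = {311bd12, 634ff13, 89f32e6, a849dfa, b0f9bf7, e14bd00}.
That is 6 commits.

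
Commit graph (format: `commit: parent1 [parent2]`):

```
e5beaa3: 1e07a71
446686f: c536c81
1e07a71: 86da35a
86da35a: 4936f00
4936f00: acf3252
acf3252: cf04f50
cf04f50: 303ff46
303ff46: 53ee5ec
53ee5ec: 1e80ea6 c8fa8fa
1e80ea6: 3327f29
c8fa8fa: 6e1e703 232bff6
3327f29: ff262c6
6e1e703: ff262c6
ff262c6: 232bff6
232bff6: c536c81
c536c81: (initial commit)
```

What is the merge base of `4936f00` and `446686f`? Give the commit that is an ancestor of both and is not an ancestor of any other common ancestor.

c536c81

Ancestors of 4936f00: {1e80ea6, 232bff6, 303ff46, 3327f29, 4936f00, 53ee5ec, 6e1e703, acf3252, c536c81, c8fa8fa, cf04f50, ff262c6}.
Ancestors of 446686f: {446686f, c536c81}.
Common ancestors: {c536c81}.
The only common ancestor is c536c81, so it is the merge base.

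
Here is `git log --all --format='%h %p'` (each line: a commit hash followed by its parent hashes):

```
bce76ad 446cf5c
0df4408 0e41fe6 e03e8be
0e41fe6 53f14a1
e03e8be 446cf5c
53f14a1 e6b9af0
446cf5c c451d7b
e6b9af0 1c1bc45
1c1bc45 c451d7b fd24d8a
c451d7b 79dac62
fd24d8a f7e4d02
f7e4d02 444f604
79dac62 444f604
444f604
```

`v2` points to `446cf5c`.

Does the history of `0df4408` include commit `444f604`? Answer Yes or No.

Yes

Ancestors of 0df4408 (commits reachable by following parents): {0df4408, 0e41fe6, 1c1bc45, 444f604, 446cf5c, 53f14a1, 79dac62, c451d7b, e03e8be, e6b9af0, f7e4d02, fd24d8a}.
444f604 is in that set, so it is an ancestor of 0df4408.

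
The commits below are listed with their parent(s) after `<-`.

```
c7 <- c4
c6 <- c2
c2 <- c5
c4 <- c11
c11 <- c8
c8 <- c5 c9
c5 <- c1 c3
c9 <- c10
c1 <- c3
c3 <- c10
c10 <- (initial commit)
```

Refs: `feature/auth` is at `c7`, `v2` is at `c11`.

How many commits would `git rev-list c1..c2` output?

Reachable from c2: {c1, c10, c2, c3, c5}.
Reachable from c1: {c1, c10, c3}.
In c2's history but not c1's: {c2, c5} — 2 commits.

2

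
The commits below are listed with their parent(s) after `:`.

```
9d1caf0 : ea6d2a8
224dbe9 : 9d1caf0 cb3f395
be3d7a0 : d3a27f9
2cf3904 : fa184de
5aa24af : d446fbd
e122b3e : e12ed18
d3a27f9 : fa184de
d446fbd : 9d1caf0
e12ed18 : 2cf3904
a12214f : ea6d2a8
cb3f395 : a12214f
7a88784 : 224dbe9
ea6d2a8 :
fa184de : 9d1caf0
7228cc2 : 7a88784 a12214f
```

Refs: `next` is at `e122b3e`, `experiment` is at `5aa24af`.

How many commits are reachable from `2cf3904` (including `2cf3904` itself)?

4

Walking parent pointers from 2cf3904: reachable set = {2cf3904, 9d1caf0, ea6d2a8, fa184de}.
That is 4 commits.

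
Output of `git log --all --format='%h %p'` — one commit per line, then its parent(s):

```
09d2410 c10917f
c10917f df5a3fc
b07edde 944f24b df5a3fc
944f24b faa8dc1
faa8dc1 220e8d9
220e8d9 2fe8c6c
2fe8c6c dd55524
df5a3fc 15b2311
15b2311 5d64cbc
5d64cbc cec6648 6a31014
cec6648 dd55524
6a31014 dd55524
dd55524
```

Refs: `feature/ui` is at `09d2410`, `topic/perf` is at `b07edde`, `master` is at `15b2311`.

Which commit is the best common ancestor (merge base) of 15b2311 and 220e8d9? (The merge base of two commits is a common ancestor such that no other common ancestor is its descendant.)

Ancestors of 15b2311: {15b2311, 5d64cbc, 6a31014, cec6648, dd55524}.
Ancestors of 220e8d9: {220e8d9, 2fe8c6c, dd55524}.
Common ancestors: {dd55524}.
The only common ancestor is dd55524, so it is the merge base.

dd55524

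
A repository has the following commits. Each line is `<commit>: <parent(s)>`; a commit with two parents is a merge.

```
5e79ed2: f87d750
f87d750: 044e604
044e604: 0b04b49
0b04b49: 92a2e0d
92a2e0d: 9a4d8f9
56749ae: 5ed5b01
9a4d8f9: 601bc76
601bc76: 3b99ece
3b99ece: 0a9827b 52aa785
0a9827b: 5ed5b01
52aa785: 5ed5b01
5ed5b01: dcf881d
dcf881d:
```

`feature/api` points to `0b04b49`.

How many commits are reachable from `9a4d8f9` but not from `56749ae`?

5

Reachable from 9a4d8f9: {0a9827b, 3b99ece, 52aa785, 5ed5b01, 601bc76, 9a4d8f9, dcf881d}.
Reachable from 56749ae: {56749ae, 5ed5b01, dcf881d}.
In 9a4d8f9's history but not 56749ae's: {0a9827b, 3b99ece, 52aa785, 601bc76, 9a4d8f9} — 5 commits.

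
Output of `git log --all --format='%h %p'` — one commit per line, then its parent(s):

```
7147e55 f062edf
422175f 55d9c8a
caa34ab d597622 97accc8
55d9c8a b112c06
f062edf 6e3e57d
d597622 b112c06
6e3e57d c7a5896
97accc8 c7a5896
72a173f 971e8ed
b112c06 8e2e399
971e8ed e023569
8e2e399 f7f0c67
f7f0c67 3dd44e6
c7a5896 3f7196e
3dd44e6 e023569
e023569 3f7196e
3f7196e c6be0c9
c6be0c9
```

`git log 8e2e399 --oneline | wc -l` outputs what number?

Walking parent pointers from 8e2e399: reachable set = {3dd44e6, 3f7196e, 8e2e399, c6be0c9, e023569, f7f0c67}.
That is 6 commits.

6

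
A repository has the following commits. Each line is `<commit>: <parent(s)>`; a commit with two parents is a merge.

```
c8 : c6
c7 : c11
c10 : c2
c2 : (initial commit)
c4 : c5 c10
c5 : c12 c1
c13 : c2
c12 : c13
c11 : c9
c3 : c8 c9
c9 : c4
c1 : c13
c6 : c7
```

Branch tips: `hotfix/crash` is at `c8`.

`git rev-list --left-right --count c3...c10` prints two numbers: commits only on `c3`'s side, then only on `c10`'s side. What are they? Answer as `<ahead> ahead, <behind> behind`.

Reachable from c3: {c1, c10, c11, c12, c13, c2, c3, c4, c5, c6, c7, c8, c9}.
Reachable from c10: {c10, c2}.
Only in c3's history (ahead): {c1, c11, c12, c13, c3, c4, c5, c6, c7, c8, c9} — 11.
Only in c10's history (behind): {} — 0.

11 ahead, 0 behind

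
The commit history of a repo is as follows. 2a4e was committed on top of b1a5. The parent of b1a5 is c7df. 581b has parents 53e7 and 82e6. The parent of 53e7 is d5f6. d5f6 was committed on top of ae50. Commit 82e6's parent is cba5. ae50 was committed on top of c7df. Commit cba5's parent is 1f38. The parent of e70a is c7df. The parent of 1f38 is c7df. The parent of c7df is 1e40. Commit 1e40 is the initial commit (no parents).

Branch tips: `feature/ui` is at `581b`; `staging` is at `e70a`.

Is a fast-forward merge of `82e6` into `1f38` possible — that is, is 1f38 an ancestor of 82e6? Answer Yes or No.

A fast-forward from 1f38 to 82e6 is possible iff 1f38 is an ancestor of 82e6.
Ancestors of 82e6: {1e40, 1f38, 82e6, c7df, cba5}.
1f38 is among them, so fast-forward is possible.

Yes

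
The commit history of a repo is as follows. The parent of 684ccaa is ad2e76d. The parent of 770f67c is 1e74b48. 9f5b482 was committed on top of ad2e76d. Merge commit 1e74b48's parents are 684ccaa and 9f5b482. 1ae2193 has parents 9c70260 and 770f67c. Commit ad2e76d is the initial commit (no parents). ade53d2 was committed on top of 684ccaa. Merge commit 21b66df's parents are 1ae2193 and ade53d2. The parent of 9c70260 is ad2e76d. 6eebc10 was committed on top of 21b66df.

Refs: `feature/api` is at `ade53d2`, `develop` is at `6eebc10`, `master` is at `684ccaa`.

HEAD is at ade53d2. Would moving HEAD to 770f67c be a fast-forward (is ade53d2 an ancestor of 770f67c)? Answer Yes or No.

A fast-forward from ade53d2 to 770f67c is possible iff ade53d2 is an ancestor of 770f67c.
Ancestors of 770f67c: {1e74b48, 684ccaa, 770f67c, 9f5b482, ad2e76d}.
ade53d2 is not among them, so fast-forward is not possible.

No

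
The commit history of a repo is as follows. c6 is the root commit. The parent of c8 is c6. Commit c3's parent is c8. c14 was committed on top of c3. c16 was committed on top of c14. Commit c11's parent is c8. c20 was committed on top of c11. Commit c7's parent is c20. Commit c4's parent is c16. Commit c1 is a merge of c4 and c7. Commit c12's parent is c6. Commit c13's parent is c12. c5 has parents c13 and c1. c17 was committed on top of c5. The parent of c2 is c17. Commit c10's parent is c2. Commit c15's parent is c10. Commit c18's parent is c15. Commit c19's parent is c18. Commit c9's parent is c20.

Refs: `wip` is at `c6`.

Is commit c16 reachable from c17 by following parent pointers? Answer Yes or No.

Yes

Ancestors of c17 (commits reachable by following parents): {c1, c11, c12, c13, c14, c16, c17, c20, c3, c4, c5, c6, c7, c8}.
c16 is in that set, so it is an ancestor of c17.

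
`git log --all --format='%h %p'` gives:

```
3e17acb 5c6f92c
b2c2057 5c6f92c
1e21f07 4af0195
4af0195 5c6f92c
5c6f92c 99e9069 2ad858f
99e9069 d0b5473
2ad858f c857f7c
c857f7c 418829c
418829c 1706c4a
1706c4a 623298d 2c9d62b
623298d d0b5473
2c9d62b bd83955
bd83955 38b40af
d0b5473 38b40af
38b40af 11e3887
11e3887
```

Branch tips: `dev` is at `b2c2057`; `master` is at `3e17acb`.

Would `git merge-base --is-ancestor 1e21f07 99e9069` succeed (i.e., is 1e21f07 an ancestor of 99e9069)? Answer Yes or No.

Ancestors of 99e9069: {11e3887, 38b40af, 99e9069, d0b5473}.
1e21f07 is not in that set, so it is not an ancestor of 99e9069.

No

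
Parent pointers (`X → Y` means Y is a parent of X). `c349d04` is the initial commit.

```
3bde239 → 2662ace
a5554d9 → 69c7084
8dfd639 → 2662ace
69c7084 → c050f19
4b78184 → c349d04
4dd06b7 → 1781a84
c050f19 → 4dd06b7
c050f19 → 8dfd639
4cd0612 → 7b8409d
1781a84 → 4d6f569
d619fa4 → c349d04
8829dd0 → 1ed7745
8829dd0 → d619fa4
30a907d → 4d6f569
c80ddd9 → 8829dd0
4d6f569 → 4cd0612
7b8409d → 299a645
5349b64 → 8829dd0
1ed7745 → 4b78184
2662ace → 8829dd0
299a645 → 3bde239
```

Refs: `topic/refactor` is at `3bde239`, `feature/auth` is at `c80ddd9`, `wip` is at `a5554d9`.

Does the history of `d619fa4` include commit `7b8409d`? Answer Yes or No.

Ancestors of d619fa4: {c349d04, d619fa4}.
7b8409d is not in that set, so it is not an ancestor of d619fa4.

No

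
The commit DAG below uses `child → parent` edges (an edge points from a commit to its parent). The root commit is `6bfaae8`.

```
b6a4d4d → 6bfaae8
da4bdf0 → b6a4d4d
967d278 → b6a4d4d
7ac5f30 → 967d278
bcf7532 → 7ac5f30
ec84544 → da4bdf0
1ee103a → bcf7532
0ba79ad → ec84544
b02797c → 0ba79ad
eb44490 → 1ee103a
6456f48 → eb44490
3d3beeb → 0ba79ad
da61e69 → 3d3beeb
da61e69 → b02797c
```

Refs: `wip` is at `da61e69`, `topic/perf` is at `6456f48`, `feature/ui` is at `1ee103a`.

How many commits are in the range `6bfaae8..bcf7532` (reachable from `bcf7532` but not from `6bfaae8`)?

Reachable from bcf7532: {6bfaae8, 7ac5f30, 967d278, b6a4d4d, bcf7532}.
Reachable from 6bfaae8: {6bfaae8}.
In bcf7532's history but not 6bfaae8's: {7ac5f30, 967d278, b6a4d4d, bcf7532} — 4 commits.

4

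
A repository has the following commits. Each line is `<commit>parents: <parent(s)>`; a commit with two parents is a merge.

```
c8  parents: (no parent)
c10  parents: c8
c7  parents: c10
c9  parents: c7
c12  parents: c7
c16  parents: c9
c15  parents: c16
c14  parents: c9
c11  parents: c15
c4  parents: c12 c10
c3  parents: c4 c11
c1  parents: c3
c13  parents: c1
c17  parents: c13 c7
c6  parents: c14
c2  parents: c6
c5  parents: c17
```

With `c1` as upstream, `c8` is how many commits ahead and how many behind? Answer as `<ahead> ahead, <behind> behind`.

Reachable from c8: {c8}.
Reachable from c1: {c1, c10, c11, c12, c15, c16, c3, c4, c7, c8, c9}.
Only in c8's history (ahead): {} — 0.
Only in c1's history (behind): {c1, c10, c11, c12, c15, c16, c3, c4, c7, c9} — 10.

0 ahead, 10 behind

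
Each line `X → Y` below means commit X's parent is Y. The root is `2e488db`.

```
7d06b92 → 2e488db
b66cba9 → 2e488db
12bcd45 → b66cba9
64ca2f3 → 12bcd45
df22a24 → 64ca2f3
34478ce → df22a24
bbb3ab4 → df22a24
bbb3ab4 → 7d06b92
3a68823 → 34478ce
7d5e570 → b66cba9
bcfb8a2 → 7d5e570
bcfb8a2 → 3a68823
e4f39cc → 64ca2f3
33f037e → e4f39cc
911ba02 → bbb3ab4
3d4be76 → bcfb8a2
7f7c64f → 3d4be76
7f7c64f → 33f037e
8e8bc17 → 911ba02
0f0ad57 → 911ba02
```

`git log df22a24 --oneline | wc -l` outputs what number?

Walking parent pointers from df22a24: reachable set = {12bcd45, 2e488db, 64ca2f3, b66cba9, df22a24}.
That is 5 commits.

5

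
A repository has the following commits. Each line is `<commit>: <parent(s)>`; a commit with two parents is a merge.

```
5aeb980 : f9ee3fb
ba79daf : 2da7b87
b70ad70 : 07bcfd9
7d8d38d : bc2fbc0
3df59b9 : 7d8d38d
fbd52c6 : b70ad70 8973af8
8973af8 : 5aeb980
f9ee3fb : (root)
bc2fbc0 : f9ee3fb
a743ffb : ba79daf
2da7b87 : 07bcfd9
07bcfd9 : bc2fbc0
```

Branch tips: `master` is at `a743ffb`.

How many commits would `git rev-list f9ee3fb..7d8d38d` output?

2

Reachable from 7d8d38d: {7d8d38d, bc2fbc0, f9ee3fb}.
Reachable from f9ee3fb: {f9ee3fb}.
In 7d8d38d's history but not f9ee3fb's: {7d8d38d, bc2fbc0} — 2 commits.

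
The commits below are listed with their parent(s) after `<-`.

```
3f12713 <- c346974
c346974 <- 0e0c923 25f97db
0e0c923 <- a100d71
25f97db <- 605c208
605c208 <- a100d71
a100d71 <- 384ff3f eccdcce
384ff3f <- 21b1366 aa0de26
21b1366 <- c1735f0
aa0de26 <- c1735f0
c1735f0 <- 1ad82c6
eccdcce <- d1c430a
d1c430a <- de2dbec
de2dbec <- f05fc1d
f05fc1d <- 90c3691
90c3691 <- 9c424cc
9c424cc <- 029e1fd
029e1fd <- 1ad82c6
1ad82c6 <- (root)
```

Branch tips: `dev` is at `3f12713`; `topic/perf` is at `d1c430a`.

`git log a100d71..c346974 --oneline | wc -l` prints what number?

Reachable from c346974: {029e1fd, 0e0c923, 1ad82c6, 21b1366, 25f97db, 384ff3f, 605c208, 90c3691, 9c424cc, a100d71, aa0de26, c1735f0, c346974, d1c430a, de2dbec, eccdcce, f05fc1d}.
Reachable from a100d71: {029e1fd, 1ad82c6, 21b1366, 384ff3f, 90c3691, 9c424cc, a100d71, aa0de26, c1735f0, d1c430a, de2dbec, eccdcce, f05fc1d}.
In c346974's history but not a100d71's: {0e0c923, 25f97db, 605c208, c346974} — 4 commits.

4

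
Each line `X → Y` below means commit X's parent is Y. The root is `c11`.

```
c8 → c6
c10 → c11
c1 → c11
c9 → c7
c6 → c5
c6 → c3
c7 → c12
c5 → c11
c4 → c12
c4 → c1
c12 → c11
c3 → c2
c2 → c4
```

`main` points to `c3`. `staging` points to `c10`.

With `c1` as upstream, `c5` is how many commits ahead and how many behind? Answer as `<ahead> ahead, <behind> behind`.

Reachable from c5: {c11, c5}.
Reachable from c1: {c1, c11}.
Only in c5's history (ahead): {c5} — 1.
Only in c1's history (behind): {c1} — 1.

1 ahead, 1 behind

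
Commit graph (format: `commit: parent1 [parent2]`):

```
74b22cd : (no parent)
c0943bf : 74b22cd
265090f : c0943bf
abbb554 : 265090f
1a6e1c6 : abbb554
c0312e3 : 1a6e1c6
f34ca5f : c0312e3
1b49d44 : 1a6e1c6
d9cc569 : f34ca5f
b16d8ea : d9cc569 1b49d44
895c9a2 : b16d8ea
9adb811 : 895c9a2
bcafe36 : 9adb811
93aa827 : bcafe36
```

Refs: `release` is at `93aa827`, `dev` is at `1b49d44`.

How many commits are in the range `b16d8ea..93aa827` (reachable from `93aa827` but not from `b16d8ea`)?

Reachable from 93aa827: {1a6e1c6, 1b49d44, 265090f, 74b22cd, 895c9a2, 93aa827, 9adb811, abbb554, b16d8ea, bcafe36, c0312e3, c0943bf, d9cc569, f34ca5f}.
Reachable from b16d8ea: {1a6e1c6, 1b49d44, 265090f, 74b22cd, abbb554, b16d8ea, c0312e3, c0943bf, d9cc569, f34ca5f}.
In 93aa827's history but not b16d8ea's: {895c9a2, 93aa827, 9adb811, bcafe36} — 4 commits.

4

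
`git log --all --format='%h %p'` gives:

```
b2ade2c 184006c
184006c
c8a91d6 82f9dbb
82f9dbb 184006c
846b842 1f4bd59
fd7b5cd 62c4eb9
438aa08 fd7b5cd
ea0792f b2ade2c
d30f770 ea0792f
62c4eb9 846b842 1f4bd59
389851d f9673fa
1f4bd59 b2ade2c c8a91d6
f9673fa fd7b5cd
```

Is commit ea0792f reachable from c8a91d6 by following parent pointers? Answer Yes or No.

No

Ancestors of c8a91d6: {184006c, 82f9dbb, c8a91d6}.
ea0792f is not in that set, so it is not an ancestor of c8a91d6.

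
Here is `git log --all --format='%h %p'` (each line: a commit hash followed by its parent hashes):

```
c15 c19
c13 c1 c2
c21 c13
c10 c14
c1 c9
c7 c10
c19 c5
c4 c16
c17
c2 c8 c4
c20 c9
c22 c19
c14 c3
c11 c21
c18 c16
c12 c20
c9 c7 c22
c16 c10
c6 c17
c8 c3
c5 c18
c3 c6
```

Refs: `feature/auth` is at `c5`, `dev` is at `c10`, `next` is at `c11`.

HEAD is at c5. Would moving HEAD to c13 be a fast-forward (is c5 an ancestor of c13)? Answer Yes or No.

Yes

A fast-forward from c5 to c13 is possible iff c5 is an ancestor of c13.
Ancestors of c13: {c1, c10, c13, c14, c16, c17, c18, c19, c2, c22, c3, c4, c5, c6, c7, c8, c9}.
c5 is among them, so fast-forward is possible.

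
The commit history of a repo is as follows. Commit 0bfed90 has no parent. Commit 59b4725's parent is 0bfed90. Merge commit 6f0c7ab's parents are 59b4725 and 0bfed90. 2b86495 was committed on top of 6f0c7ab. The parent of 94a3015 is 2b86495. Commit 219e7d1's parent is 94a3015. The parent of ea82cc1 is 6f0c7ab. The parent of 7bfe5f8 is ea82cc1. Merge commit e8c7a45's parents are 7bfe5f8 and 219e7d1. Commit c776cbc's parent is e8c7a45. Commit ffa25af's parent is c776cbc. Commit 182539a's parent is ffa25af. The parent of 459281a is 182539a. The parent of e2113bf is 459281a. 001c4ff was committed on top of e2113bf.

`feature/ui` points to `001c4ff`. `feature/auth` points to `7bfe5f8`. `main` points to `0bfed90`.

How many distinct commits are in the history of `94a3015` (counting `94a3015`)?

Walking parent pointers from 94a3015: reachable set = {0bfed90, 2b86495, 59b4725, 6f0c7ab, 94a3015}.
That is 5 commits.

5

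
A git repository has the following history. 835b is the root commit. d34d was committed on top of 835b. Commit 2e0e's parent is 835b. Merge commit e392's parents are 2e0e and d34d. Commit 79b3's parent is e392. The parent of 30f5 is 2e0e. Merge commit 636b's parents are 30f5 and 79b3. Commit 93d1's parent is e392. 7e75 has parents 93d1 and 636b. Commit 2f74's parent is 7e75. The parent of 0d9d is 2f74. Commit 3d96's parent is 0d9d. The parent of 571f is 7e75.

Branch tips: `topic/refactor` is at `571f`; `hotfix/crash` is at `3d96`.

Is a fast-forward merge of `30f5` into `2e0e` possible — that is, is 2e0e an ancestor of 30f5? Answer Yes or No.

Yes

A fast-forward from 2e0e to 30f5 is possible iff 2e0e is an ancestor of 30f5.
Ancestors of 30f5: {2e0e, 30f5, 835b}.
2e0e is among them, so fast-forward is possible.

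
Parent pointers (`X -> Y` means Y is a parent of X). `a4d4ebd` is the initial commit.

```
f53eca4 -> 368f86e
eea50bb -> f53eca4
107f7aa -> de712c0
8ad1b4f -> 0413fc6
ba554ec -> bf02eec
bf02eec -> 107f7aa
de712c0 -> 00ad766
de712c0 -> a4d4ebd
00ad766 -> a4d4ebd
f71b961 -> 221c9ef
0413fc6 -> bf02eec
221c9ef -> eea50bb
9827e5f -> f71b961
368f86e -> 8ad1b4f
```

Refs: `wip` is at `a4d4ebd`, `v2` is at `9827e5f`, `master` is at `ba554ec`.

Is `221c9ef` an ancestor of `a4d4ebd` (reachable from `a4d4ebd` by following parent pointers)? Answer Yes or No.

No

Ancestors of a4d4ebd: {a4d4ebd}.
221c9ef is not in that set, so it is not an ancestor of a4d4ebd.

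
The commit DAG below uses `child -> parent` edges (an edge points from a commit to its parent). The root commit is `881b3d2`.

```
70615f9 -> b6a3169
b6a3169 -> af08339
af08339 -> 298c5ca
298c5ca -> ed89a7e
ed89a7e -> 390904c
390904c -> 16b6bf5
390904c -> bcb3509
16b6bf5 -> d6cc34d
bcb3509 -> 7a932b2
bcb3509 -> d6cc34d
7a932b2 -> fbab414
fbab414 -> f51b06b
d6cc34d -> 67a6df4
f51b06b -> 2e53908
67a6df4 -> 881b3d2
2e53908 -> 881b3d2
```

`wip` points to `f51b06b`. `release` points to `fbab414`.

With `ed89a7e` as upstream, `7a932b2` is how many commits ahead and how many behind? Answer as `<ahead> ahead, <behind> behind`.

0 ahead, 6 behind

Reachable from 7a932b2: {2e53908, 7a932b2, 881b3d2, f51b06b, fbab414}.
Reachable from ed89a7e: {16b6bf5, 2e53908, 390904c, 67a6df4, 7a932b2, 881b3d2, bcb3509, d6cc34d, ed89a7e, f51b06b, fbab414}.
Only in 7a932b2's history (ahead): {} — 0.
Only in ed89a7e's history (behind): {16b6bf5, 390904c, 67a6df4, bcb3509, d6cc34d, ed89a7e} — 6.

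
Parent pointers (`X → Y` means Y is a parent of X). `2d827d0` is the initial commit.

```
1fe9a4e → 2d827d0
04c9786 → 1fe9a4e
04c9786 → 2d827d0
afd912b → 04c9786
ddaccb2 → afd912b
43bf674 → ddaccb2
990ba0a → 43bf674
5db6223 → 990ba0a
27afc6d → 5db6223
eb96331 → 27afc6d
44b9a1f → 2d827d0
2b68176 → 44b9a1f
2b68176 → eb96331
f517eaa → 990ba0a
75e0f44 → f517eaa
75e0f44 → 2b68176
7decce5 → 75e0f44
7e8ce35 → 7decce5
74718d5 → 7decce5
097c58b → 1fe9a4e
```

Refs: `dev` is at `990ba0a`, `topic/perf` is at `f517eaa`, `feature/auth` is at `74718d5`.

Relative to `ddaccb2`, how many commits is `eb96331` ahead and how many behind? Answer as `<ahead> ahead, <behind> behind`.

5 ahead, 0 behind

Reachable from eb96331: {04c9786, 1fe9a4e, 27afc6d, 2d827d0, 43bf674, 5db6223, 990ba0a, afd912b, ddaccb2, eb96331}.
Reachable from ddaccb2: {04c9786, 1fe9a4e, 2d827d0, afd912b, ddaccb2}.
Only in eb96331's history (ahead): {27afc6d, 43bf674, 5db6223, 990ba0a, eb96331} — 5.
Only in ddaccb2's history (behind): {} — 0.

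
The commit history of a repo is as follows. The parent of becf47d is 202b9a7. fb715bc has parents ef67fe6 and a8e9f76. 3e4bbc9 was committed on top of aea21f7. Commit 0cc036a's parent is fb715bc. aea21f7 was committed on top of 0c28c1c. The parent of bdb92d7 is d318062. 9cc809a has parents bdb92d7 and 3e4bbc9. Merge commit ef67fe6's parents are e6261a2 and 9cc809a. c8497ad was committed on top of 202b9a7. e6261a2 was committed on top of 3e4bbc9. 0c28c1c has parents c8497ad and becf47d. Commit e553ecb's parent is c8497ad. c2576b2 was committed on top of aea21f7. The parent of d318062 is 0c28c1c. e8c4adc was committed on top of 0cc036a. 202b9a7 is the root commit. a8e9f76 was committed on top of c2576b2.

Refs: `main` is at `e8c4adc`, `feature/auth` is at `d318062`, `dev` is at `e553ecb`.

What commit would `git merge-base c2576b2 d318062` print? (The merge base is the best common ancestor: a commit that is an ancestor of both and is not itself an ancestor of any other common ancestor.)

0c28c1c

Ancestors of c2576b2: {0c28c1c, 202b9a7, aea21f7, becf47d, c2576b2, c8497ad}.
Ancestors of d318062: {0c28c1c, 202b9a7, becf47d, c8497ad, d318062}.
Common ancestors: {0c28c1c, 202b9a7, becf47d, c8497ad}.
Among these, 0c28c1c is not an ancestor of any other common ancestor — it is the merge base.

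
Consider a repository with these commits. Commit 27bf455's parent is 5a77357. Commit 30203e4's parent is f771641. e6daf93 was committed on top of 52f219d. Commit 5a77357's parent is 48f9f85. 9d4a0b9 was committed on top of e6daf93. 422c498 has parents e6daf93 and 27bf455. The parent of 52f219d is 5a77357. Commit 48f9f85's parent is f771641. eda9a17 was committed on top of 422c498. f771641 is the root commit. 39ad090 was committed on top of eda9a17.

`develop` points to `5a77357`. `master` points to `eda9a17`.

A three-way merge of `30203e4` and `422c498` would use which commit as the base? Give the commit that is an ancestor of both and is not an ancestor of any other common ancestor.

f771641

Ancestors of 30203e4: {30203e4, f771641}.
Ancestors of 422c498: {27bf455, 422c498, 48f9f85, 52f219d, 5a77357, e6daf93, f771641}.
Common ancestors: {f771641}.
The only common ancestor is f771641, so it is the merge base.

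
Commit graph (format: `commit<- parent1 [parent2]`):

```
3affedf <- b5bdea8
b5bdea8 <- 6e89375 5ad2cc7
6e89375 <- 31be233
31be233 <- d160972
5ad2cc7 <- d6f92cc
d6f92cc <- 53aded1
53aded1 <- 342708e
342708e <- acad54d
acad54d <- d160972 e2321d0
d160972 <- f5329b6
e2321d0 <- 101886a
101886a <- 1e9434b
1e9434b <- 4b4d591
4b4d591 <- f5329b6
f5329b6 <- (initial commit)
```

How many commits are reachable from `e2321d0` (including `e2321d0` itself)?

5

Walking parent pointers from e2321d0: reachable set = {101886a, 1e9434b, 4b4d591, e2321d0, f5329b6}.
That is 5 commits.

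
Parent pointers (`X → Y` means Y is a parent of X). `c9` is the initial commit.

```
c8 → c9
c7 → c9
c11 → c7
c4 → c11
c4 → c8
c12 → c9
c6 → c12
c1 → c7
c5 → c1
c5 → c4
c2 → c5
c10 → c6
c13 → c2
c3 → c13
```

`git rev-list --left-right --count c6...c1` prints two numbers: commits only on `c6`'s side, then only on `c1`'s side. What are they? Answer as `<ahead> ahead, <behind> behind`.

2 ahead, 2 behind

Reachable from c6: {c12, c6, c9}.
Reachable from c1: {c1, c7, c9}.
Only in c6's history (ahead): {c12, c6} — 2.
Only in c1's history (behind): {c1, c7} — 2.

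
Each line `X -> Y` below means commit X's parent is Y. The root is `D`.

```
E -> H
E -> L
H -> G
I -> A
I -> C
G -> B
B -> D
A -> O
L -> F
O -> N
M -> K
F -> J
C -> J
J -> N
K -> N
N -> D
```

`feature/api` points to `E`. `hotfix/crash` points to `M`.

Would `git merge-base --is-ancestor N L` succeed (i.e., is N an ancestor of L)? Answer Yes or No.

Ancestors of L (commits reachable by following parents): {D, F, J, L, N}.
N is in that set, so it is an ancestor of L.

Yes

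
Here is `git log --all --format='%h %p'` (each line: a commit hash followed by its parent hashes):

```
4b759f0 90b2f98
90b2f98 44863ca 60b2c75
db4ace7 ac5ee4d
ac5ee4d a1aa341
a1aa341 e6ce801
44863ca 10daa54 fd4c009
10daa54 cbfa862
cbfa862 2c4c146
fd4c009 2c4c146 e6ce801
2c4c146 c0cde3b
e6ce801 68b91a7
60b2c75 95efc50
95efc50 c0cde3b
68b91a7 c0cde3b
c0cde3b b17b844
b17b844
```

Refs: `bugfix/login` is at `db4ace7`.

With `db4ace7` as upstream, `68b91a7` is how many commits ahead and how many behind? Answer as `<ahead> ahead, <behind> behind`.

0 ahead, 4 behind

Reachable from 68b91a7: {68b91a7, b17b844, c0cde3b}.
Reachable from db4ace7: {68b91a7, a1aa341, ac5ee4d, b17b844, c0cde3b, db4ace7, e6ce801}.
Only in 68b91a7's history (ahead): {} — 0.
Only in db4ace7's history (behind): {a1aa341, ac5ee4d, db4ace7, e6ce801} — 4.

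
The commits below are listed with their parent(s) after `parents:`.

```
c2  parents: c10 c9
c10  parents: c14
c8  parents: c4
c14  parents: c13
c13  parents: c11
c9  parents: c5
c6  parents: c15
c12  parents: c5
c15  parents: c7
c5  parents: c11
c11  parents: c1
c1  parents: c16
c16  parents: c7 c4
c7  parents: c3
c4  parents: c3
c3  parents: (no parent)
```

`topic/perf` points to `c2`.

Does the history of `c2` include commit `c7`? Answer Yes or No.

Ancestors of c2 (commits reachable by following parents): {c1, c10, c11, c13, c14, c16, c2, c3, c4, c5, c7, c9}.
c7 is in that set, so it is an ancestor of c2.

Yes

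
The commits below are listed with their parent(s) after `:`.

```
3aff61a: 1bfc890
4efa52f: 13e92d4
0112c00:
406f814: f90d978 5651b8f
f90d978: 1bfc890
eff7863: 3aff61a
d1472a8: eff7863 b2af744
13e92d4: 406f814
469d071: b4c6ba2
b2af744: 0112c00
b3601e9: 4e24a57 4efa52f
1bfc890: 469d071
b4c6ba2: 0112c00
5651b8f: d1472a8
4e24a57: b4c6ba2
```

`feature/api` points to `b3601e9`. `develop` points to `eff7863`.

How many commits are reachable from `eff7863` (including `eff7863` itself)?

6

Walking parent pointers from eff7863: reachable set = {0112c00, 1bfc890, 3aff61a, 469d071, b4c6ba2, eff7863}.
That is 6 commits.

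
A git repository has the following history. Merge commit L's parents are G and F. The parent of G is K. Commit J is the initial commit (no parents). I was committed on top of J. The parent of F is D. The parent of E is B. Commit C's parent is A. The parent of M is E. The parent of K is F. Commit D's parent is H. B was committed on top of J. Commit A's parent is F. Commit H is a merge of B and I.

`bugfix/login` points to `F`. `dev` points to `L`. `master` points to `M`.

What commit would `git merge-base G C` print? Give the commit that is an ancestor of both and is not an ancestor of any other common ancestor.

Ancestors of G: {B, D, F, G, H, I, J, K}.
Ancestors of C: {A, B, C, D, F, H, I, J}.
Common ancestors: {B, D, F, H, I, J}.
Among these, F is not an ancestor of any other common ancestor — it is the merge base.

F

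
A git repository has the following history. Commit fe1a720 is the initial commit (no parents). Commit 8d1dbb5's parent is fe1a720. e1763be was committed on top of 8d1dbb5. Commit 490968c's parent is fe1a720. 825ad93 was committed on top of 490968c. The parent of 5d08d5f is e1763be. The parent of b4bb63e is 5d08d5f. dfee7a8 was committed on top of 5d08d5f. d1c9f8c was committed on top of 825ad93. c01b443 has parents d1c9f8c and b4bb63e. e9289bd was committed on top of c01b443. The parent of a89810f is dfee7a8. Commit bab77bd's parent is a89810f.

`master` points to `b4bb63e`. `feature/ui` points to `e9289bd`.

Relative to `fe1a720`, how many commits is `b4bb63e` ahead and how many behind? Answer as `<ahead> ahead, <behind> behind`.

Reachable from b4bb63e: {5d08d5f, 8d1dbb5, b4bb63e, e1763be, fe1a720}.
Reachable from fe1a720: {fe1a720}.
Only in b4bb63e's history (ahead): {5d08d5f, 8d1dbb5, b4bb63e, e1763be} — 4.
Only in fe1a720's history (behind): {} — 0.

4 ahead, 0 behind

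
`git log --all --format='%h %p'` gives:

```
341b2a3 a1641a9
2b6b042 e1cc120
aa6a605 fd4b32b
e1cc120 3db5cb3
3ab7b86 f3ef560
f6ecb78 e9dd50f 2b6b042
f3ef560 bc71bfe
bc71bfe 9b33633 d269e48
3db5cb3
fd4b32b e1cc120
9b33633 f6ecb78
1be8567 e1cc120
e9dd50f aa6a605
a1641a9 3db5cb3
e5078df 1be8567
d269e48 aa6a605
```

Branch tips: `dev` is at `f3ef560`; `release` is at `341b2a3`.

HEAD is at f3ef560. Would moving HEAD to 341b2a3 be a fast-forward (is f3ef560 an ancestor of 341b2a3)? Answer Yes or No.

A fast-forward from f3ef560 to 341b2a3 is possible iff f3ef560 is an ancestor of 341b2a3.
Ancestors of 341b2a3: {341b2a3, 3db5cb3, a1641a9}.
f3ef560 is not among them, so fast-forward is not possible.

No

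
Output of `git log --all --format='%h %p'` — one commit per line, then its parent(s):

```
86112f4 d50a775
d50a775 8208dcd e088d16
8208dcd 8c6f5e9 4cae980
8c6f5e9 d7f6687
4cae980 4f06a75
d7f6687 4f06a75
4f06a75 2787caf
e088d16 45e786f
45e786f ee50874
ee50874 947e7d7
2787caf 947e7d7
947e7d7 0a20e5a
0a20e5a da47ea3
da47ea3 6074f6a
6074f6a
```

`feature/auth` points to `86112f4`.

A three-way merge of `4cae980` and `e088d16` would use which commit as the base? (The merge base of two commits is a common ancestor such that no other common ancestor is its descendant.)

Ancestors of 4cae980: {0a20e5a, 2787caf, 4cae980, 4f06a75, 6074f6a, 947e7d7, da47ea3}.
Ancestors of e088d16: {0a20e5a, 45e786f, 6074f6a, 947e7d7, da47ea3, e088d16, ee50874}.
Common ancestors: {0a20e5a, 6074f6a, 947e7d7, da47ea3}.
Among these, 947e7d7 is not an ancestor of any other common ancestor — it is the merge base.

947e7d7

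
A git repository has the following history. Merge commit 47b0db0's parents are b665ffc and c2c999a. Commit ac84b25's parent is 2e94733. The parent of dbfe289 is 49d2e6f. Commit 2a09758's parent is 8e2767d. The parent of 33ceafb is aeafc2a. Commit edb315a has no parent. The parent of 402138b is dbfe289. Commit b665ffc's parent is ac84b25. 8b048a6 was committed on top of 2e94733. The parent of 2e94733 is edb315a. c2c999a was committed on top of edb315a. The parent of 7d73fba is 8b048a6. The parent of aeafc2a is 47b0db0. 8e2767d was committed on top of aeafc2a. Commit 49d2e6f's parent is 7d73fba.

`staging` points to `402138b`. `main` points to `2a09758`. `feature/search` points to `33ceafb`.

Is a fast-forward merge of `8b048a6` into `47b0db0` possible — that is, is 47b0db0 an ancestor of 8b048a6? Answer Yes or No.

No

A fast-forward from 47b0db0 to 8b048a6 is possible iff 47b0db0 is an ancestor of 8b048a6.
Ancestors of 8b048a6: {2e94733, 8b048a6, edb315a}.
47b0db0 is not among them, so fast-forward is not possible.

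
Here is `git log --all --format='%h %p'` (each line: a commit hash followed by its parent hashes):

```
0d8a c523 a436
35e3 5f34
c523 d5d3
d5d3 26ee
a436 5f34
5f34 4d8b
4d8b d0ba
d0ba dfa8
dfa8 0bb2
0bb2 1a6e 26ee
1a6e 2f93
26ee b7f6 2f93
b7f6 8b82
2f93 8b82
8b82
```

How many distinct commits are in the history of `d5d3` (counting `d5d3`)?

Walking parent pointers from d5d3: reachable set = {26ee, 2f93, 8b82, b7f6, d5d3}.
That is 5 commits.

5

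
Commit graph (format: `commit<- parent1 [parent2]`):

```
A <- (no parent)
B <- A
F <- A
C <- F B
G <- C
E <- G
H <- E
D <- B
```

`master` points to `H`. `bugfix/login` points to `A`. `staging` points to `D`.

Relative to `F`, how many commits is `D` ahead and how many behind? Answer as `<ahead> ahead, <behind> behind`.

2 ahead, 1 behind

Reachable from D: {A, B, D}.
Reachable from F: {A, F}.
Only in D's history (ahead): {B, D} — 2.
Only in F's history (behind): {F} — 1.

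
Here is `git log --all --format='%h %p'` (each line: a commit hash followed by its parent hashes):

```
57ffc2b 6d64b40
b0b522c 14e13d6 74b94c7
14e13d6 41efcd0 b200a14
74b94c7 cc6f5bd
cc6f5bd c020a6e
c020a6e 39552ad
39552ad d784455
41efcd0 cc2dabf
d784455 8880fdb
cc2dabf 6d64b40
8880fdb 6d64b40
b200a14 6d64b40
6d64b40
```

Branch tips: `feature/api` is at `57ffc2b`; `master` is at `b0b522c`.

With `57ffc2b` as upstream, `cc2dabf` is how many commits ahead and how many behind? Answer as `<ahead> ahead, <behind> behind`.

1 ahead, 1 behind

Reachable from cc2dabf: {6d64b40, cc2dabf}.
Reachable from 57ffc2b: {57ffc2b, 6d64b40}.
Only in cc2dabf's history (ahead): {cc2dabf} — 1.
Only in 57ffc2b's history (behind): {57ffc2b} — 1.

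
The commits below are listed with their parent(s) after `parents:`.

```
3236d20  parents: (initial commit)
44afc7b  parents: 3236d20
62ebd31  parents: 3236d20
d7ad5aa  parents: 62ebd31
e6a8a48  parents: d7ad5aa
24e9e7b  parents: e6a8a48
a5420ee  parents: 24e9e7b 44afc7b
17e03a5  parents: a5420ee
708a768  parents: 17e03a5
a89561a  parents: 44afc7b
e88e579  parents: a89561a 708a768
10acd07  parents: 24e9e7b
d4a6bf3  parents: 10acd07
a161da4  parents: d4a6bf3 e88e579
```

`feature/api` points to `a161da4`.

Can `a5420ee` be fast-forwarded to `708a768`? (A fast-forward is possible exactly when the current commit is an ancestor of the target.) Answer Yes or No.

Yes

A fast-forward from a5420ee to 708a768 is possible iff a5420ee is an ancestor of 708a768.
Ancestors of 708a768: {17e03a5, 24e9e7b, 3236d20, 44afc7b, 62ebd31, 708a768, a5420ee, d7ad5aa, e6a8a48}.
a5420ee is among them, so fast-forward is possible.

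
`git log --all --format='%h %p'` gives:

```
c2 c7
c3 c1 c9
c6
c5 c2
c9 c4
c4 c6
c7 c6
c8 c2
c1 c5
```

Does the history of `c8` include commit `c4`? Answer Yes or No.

Ancestors of c8: {c2, c6, c7, c8}.
c4 is not in that set, so it is not an ancestor of c8.

No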